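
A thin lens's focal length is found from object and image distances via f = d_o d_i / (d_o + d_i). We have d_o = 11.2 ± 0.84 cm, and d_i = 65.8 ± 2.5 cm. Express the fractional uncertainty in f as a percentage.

∂f/∂d_o = (d_i/(d_o+d_i))² = 0.730;  ∂f/∂d_i = (d_o/(d_o+d_i))² = 0.0212
δf = √((∂f/∂d_o · δd_o)² + (∂f/∂d_i · δd_i)²) = √(0.376 + 0.00280) = 0.616 cm
f = 9.57 cm, so δf/f = 0.616/9.57 = 0.0643.

6.43%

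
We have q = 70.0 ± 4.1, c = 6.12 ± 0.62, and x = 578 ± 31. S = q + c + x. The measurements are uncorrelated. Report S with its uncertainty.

For a sum/difference, combine absolute errors in quadrature:
  (δq)² = 16.8;  (δc)² = 0.384;  (δx)² = 961
δS = √(978) = 31.3
S = 654.

654 ± 31.3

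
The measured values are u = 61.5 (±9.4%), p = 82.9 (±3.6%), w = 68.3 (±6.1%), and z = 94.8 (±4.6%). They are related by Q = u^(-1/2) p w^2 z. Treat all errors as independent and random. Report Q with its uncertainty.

For a monomial Q ∝ u^(-1/2), p, w^2, z, fractional errors add in quadrature:
  (−½·δu/u)² = (-0.5×0.0940)² = 0.00221;  (1·δp/p)² = (1×0.0360)² = 0.00130;  (2·δw/w)² = (2×0.0610)² = 0.0149;  (1·δz/z)² = (1×0.0460)² = 0.00212
δQ/Q = √(0.0205) = 0.143
Q = 4.67e+06, so δQ = 0.143 × 4.67e+06 = 6.69e+05.

(4.67 ± 0.669) × 10^6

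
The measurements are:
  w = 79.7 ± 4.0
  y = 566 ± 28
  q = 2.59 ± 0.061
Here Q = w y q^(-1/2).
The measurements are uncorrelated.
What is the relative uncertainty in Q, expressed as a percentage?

Each factor contributes (exponent × relative error)² to (δQ/Q)²:
  (1·δw/w)² = (1×0.0502)² = 0.00252;  (1·δy/y)² = (1×0.0495)² = 0.00245;  (−½·δq/q)² = (-0.5×0.0236)² = 0.000139
δQ/Q = √(0.00510) = 0.0714

7.14%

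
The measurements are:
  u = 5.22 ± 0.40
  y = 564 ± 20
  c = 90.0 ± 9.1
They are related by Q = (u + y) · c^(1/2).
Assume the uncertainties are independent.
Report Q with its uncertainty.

5400 ± 332

Let w = u + y = 569. δw = √(δu² + δy²) = √(0.160 + 400) = 20.0, so δw/w = 0.0351.
Q is then a monomial in w, c:
δQ/Q = √((δw/w)² + (½·δc/c)²) = √(0.00124 + 0.00256) = 0.0616
Q = 5400, so δQ = 0.0616 × 5400 = 332.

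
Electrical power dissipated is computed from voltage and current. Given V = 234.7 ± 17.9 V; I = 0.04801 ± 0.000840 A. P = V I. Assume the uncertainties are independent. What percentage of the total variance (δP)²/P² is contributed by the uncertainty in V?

(δP/P)² = (1·δV/V)² + (1·δI/I)²
  V term: (1×0.0763)² = 0.00582
  I term: (1×0.0175)² = 0.000306
Total = 0.00612. Share from V = 0.00582/0.00612 = 0.950.

95.0%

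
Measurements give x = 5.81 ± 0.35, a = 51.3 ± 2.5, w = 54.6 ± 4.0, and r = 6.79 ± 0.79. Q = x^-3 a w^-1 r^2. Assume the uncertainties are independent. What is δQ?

0.0679

For a monomial Q ∝ x^-3, a, w^-1, r^2, fractional errors add in quadrature:
  (-3·δx/x)² = (-3×0.0602)² = 0.0327;  (1·δa/a)² = (1×0.0487)² = 0.00237;  (-1·δw/w)² = (-1×0.0733)² = 0.00537;  (2·δr/r)² = (2×0.116)² = 0.0541
δQ/Q = √(0.0945) = 0.307
Q = 0.221, so δQ = 0.307 × 0.221 = 0.0679.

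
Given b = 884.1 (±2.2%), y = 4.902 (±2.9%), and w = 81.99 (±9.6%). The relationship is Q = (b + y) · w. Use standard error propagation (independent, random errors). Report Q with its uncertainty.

Let u = b + y = 889.0. δu = √(δb² + δy²) = √(378 + 0.0202) = 19.5, so δu/u = 0.0219.
Q is then a monomial in u, w:
δQ/Q = √((δu/u)² + (1·δw/w)²) = √(0.000479 + 0.00922) = 0.0985
Q = 72890, so δQ = 0.0985 × 72890 = 7180.

72890 ± 7180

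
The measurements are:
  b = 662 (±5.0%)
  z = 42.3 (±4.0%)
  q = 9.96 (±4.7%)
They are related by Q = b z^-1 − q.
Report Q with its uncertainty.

5.69 ± 1.11

Let p = b·z^-1 = 15.7. δp/p = √((1·δb/b)² + (-1·δz/z)²) = √(0.00250 + 0.00160) = 0.0640, so δp = 1.00.
Q = p − q: δQ = √(δp² + δq²) = √(1.00 + 0.219) = 1.11
Q = 5.69.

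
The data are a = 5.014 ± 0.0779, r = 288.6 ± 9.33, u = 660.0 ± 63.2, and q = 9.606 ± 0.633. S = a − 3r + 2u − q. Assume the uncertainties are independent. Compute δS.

S is a linear combination, so absolute uncertainties add in quadrature:
  (δa)² = 0.00607;  (3·δr)² = 783;  (2·δu)² = 16000;  (δq)² = 0.401
δS = √(16800) = 129

129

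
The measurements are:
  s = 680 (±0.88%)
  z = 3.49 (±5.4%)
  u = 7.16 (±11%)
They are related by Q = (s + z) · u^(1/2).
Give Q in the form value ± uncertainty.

Let w = s + z = 683. δw = √(δs² + δz²) = √(35.8 + 0.0355) = 5.99, so δw/w = 0.00876.
Q is then a monomial in w, u:
δQ/Q = √((δw/w)² + (½·δu/u)²) = √(7.67e-05 + 0.00302) = 0.0557
Q = 1830, so δQ = 0.0557 × 1830 = 102.

1830 ± 102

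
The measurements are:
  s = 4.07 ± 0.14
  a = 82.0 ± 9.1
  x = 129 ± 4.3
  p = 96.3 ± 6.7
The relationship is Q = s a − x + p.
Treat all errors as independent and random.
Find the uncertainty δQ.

Let w = s·a = 334. δw/w = √((1·δs/s)² + (1·δa/a)²) = √(0.00118 + 0.0123) = 0.116, so δw = 38.8.
Q = w − x + p: δQ = √(δw² + δx² + δp²) = √(1500 + 18.5 + 44.9) = 39.6

39.6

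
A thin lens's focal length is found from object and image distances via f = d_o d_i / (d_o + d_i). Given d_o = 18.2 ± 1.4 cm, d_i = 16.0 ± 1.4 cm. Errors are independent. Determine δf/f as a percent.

5.89%

∂f/∂d_o = (d_i/(d_o+d_i))² = 0.219;  ∂f/∂d_i = (d_o/(d_o+d_i))² = 0.283
δf = √((∂f/∂d_o · δd_o)² + (∂f/∂d_i · δd_i)²) = √(0.0939 + 0.157) = 0.501 cm
f = 8.51 cm, so δf/f = 0.501/8.51 = 0.0589.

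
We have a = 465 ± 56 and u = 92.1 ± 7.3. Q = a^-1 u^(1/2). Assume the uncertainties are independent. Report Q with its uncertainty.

Q is a product of powers, so relative uncertainties combine in quadrature:
  (-1·δa/a)² = (-1×0.120)² = 0.0145;  (½·δu/u)² = (0.5×0.0793)² = 0.00157
δQ/Q = √(0.0161) = 0.127
Q = 0.0206, so δQ = 0.127 × 0.0206 = 0.00262.

0.0206 ± 0.00262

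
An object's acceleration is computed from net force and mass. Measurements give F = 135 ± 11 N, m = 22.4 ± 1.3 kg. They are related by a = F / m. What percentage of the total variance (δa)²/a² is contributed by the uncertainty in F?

66.3%

(δa/a)² = (1·δF/F)² + (-1·δm/m)²
  F term: (1×0.0815)² = 0.00664
  m term: (-1×0.0580)² = 0.00337
Total = 0.0100. Share from F = 0.00664/0.0100 = 0.663.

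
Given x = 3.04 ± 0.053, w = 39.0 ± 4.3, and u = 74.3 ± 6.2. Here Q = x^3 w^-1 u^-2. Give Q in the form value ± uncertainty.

Relative error in a monomial: (δQ/Q)² = Σ (nᵢ · δxᵢ/xᵢ)².
  (3·δx/x)² = (3×0.0174)² = 0.00274;  (-1·δw/w)² = (-1×0.110)² = 0.0122;  (-2·δu/u)² = (-2×0.0834)² = 0.0279
δQ/Q = √(0.0427) = 0.207
Q = 0.000130, so δQ = 0.207 × 0.000130 = 2.7e-05.

(1.30 ± 0.270) × 10^-4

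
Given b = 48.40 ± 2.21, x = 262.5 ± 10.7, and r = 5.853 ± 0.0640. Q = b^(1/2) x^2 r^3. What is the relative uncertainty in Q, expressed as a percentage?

9.08%

Products/powers → add relative errors in quadrature, weighted by exponent:
  (½·δb/b)² = (0.5×0.0457)² = 0.000521;  (2·δx/x)² = (2×0.0408)² = 0.00665;  (3·δr/r)² = (3×0.0109)² = 0.00108
δQ/Q = √(0.00824) = 0.0908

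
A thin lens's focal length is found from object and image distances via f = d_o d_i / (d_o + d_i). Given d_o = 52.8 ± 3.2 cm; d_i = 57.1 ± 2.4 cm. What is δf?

∂f/∂d_o = (d_i/(d_o+d_i))² = 0.270;  ∂f/∂d_i = (d_o/(d_o+d_i))² = 0.231
δf = √((∂f/∂d_o · δd_o)² + (∂f/∂d_i · δd_i)²) = √(0.746 + 0.307) = 1.03 cm

1.03 cm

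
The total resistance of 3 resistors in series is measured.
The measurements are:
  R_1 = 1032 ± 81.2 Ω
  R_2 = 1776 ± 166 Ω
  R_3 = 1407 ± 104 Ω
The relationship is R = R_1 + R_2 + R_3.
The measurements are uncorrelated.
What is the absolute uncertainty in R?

Absolute uncertainties add in quadrature for a linear combination:
  (δR_1)² = 6590;  (δR_2)² = 27600;  (δR_3)² = 10800
δR = √(45000) = 212 Ω

212 Ω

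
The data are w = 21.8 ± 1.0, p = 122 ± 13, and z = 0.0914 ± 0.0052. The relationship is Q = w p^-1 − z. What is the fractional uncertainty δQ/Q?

Let h = w·p^-1 = 0.179. δh/h = √((1·δw/w)² + (-1·δp/p)²) = √(0.00210 + 0.0114) = 0.116, so δh = 0.0207.
Q = h − z: δQ = √(δh² + δz²) = √(0.000430 + 2.7e-05) = 0.0214
Q = 0.0873, so δQ/Q = 0.0214/0.0873 = 0.245.

0.245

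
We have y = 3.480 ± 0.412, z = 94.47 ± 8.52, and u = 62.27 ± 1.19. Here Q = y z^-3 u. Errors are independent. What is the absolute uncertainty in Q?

7.61e-05

Q is a product of powers, so relative uncertainties combine in quadrature:
  (1·δy/y)² = (1×0.118)² = 0.0140;  (-3·δz/z)² = (-3×0.0902)² = 0.0732;  (1·δu/u)² = (1×0.0191)² = 0.000365
δQ/Q = √(0.0876) = 0.296
Q = 0.0002570, so δQ = 0.296 × 0.0002570 = 7.61e-05.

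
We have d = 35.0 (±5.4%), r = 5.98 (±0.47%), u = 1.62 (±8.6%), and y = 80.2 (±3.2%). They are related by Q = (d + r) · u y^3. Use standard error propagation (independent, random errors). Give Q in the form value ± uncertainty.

Let w = d + r = 41.0. δw = √(δd² + δr²) = √(3.57 + 0.000790) = 1.89, so δw/w = 0.0461.
Q is then a monomial in w, u, y:
δQ/Q = √((δw/w)² + (1·δu/u)² + (3·δy/y)²) = √(0.00213 + 0.00740 + 0.00922) = 0.137
Q = 3.42e+07, so δQ = 0.137 × 3.42e+07 = 4.69e+06.

(3.42 ± 0.469) × 10^7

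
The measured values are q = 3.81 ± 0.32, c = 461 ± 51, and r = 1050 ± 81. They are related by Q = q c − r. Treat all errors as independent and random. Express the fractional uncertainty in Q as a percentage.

Let p = q·c = 1760. δp/p = √((1·δq/q)² + (1·δc/c)²) = √(0.00705 + 0.0122) = 0.139, so δp = 244.
Q = p − r: δQ = √(δp² + δr²) = √(59500 + 6560) = 257
Q = 706, so δQ/Q = 257/706 = 0.364.

36.4%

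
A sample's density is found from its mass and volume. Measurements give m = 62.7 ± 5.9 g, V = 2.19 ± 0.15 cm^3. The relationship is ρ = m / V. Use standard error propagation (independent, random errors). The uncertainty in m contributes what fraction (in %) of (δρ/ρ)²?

65.4%

(δρ/ρ)² = (1·δm/m)² + (-1·δV/V)²
  m term: (1×0.0941)² = 0.00885
  V term: (-1×0.0685)² = 0.00469
Total = 0.0135. Share from m = 0.00885/0.0135 = 0.654.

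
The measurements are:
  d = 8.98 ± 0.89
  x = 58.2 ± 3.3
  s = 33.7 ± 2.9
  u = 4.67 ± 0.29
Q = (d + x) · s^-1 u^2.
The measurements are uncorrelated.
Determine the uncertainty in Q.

6.93

Let w = d + x = 67.2. δw = √(δd² + δx²) = √(0.792 + 10.9) = 3.42, so δw/w = 0.0509.
Q is then a monomial in w, s, u:
δQ/Q = √((δw/w)² + (-1·δs/s)² + (2·δu/u)²) = √(0.00259 + 0.00741 + 0.0154) = 0.159
Q = 43.5, so δQ = 0.159 × 43.5 = 6.93.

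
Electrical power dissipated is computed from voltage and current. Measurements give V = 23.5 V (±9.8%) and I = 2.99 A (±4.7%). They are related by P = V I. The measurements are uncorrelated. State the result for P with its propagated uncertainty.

70.3 ± 7.64 W

Since P is a product/quotient, work with relative uncertainties:
  (1·δV/V)² = (1×0.0980)² = 0.00960;  (1·δI/I)² = (1×0.0470)² = 0.00221
δP/P = √(0.0118) = 0.109
P = 70.3 W, so δP = 0.109 × 70.3 = 7.64 W.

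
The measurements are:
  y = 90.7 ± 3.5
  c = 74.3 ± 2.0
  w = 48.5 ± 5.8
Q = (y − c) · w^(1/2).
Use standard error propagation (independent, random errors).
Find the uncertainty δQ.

28.9

Let u = y − c = 16.4. δu = √(δy² + δc²) = √(12.2 + 4.00) = 4.03, so δu/u = 0.246.
Q is then a monomial in u, w:
δQ/Q = √((δu/u)² + (½·δw/w)²) = √(0.0604 + 0.00358) = 0.253
Q = 114, so δQ = 0.253 × 114 = 28.9.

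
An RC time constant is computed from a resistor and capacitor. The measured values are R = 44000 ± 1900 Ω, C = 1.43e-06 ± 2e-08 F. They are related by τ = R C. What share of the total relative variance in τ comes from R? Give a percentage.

90.5%

(δτ/τ)² = (1·δR/R)² + (1·δC/C)²
  R term: (1×0.0432)² = 0.00186
  C term: (1×0.0140)² = 0.000196
Total = 0.00206. Share from R = 0.00186/0.00206 = 0.905.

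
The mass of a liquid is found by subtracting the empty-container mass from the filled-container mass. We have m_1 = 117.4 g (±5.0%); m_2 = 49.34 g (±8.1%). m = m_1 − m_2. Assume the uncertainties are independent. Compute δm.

7.10 g

Each term contributes (cᵢ δxᵢ)² to (δm)²:
  (δm_1)² = 34.5;  (δm_2)² = 16.0
δm = √(50.4) = 7.10 g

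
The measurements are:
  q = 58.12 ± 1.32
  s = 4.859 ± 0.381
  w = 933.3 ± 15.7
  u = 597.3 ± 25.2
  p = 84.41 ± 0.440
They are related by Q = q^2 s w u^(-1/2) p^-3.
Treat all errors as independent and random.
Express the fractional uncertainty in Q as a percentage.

9.58%

For a monomial Q ∝ q^2, s, w, u^(-1/2), p^-3, fractional errors add in quadrature:
  (2·δq/q)² = (2×0.0227)² = 0.00206;  (1·δs/s)² = (1×0.0784)² = 0.00615;  (1·δw/w)² = (1×0.0168)² = 0.000283;  (−½·δu/u)² = (-0.5×0.0422)² = 0.000445;  (-3·δp/p)² = (-3×0.00521)² = 0.000245
δQ/Q = √(0.00918) = 0.0958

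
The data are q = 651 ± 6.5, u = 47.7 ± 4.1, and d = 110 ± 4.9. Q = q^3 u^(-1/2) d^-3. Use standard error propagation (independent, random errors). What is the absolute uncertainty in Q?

4.31

Q is a product of powers, so relative uncertainties combine in quadrature:
  (3·δq/q)² = (3×0.00998)² = 0.000897;  (−½·δu/u)² = (-0.5×0.0860)² = 0.00185;  (-3·δd/d)² = (-3×0.0445)² = 0.0179
δQ/Q = √(0.0206) = 0.144
Q = 30.0, so δQ = 0.144 × 30.0 = 4.31.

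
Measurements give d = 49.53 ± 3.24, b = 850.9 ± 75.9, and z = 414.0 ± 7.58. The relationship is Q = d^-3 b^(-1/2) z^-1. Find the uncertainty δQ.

Q is a product of powers, so relative uncertainties combine in quadrature:
  (-3·δd/d)² = (-3×0.0654)² = 0.0385;  (−½·δb/b)² = (-0.5×0.0892)² = 0.00199;  (-1·δz/z)² = (-1×0.0183)² = 0.000335
δQ/Q = √(0.0408) = 0.202
Q = 6.815e-10, so δQ = 0.202 × 6.815e-10 = 1.38e-10.

1.38e-10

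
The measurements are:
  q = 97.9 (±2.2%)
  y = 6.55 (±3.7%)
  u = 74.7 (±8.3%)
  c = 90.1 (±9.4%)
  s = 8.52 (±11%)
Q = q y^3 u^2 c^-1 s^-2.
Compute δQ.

7330

For a monomial Q ∝ q, y^3, u^2, c^-1, s^-2, fractional errors add in quadrature:
  (1·δq/q)² = (1×0.0220)² = 0.000484;  (3·δy/y)² = (3×0.0370)² = 0.0123;  (2·δu/u)² = (2×0.0830)² = 0.0276;  (-1·δc/c)² = (-1×0.0940)² = 0.00884;  (-2·δs/s)² = (-2×0.110)² = 0.0484
δQ/Q = √(0.0976) = 0.312
Q = 23500, so δQ = 0.312 × 23500 = 7330.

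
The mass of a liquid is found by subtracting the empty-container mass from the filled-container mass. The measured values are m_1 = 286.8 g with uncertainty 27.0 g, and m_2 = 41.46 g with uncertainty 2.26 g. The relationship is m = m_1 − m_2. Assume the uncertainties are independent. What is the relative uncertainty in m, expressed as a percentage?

11.0%

For a sum/difference, combine absolute errors in quadrature:
  (δm_1)² = 729;  (δm_2)² = 5.11
δm = √(734) = 27.1 g
m = 245.3 g, so δm/m = 27.1/245.3 = 0.110.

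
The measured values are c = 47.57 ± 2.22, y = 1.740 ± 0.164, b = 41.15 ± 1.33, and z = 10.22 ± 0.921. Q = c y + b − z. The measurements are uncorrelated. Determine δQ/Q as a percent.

7.79%

Let p = c·y = 82.77. δp/p = √((1·δc/c)² + (1·δy/y)²) = √(0.00218 + 0.00888) = 0.105, so δp = 8.71.
Q = p + b − z: δQ = √(δp² + δb² + δz²) = √(75.8 + 1.77 + 0.848) = 8.85
Q = 113.7, so δQ/Q = 8.85/113.7 = 0.0779.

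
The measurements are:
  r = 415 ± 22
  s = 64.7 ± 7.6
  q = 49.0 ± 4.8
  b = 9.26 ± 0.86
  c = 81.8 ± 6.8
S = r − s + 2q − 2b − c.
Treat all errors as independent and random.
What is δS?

For a sum/difference, combine absolute errors in quadrature:
  (δr)² = 484;  (δs)² = 57.8;  (2·δq)² = 92.2;  (2·δb)² = 2.96;  (δc)² = 46.2
δS = √(683) = 26.1

26.1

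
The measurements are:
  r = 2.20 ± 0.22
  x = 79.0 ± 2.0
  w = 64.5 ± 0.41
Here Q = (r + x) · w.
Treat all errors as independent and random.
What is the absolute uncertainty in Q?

134

Let u = r + x = 81.2. δu = √(δr² + δx²) = √(0.0484 + 4.00) = 2.01, so δu/u = 0.0248.
Q is then a monomial in u, w:
δQ/Q = √((δu/u)² + (1·δw/w)²) = √(0.000614 + 4.04e-05) = 0.0256
Q = 5240, so δQ = 0.0256 × 5240 = 134.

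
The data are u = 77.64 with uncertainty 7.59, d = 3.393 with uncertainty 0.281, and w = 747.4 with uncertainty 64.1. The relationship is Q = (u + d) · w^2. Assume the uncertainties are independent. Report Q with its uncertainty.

(4.527 ± 0.885) × 10^7

Let h = u + d = 81.03. δh = √(δu² + δd²) = √(57.6 + 0.0790) = 7.60, so δh/h = 0.0937.
Q is then a monomial in h, w:
δQ/Q = √((δh/h)² + (2·δw/w)²) = √(0.00879 + 0.0294) = 0.195
Q = 4.527e+07, so δQ = 0.195 × 4.527e+07 = 8.85e+06.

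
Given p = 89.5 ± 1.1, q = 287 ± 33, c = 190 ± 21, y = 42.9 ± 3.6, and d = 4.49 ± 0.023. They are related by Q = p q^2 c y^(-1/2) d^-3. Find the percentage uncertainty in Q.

25.9%

Products/powers → add relative errors in quadrature, weighted by exponent:
  (1·δp/p)² = (1×0.0123)² = 0.000151;  (2·δq/q)² = (2×0.115)² = 0.0529;  (1·δc/c)² = (1×0.111)² = 0.0122;  (−½·δy/y)² = (-0.5×0.0839)² = 0.00176;  (-3·δd/d)² = (-3×0.00512)² = 0.000236
δQ/Q = √(0.0672) = 0.259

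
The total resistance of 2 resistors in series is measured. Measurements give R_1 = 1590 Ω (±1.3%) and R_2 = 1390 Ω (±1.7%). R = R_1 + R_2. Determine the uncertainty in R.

R is a linear combination, so absolute uncertainties add in quadrature:
  (δR_1)² = 427;  (δR_2)² = 558
δR = √(986) = 31.4 Ω

31.4 Ω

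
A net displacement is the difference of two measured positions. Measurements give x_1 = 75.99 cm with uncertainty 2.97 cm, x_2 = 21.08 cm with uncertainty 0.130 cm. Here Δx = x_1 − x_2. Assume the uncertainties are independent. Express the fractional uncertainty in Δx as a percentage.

5.41%

Sums and differences: (δΔx)² = Σ (cᵢ δxᵢ)².
  (δx_1)² = 8.82;  (δx_2)² = 0.0169
δΔx = √(8.84) = 2.97 cm
Δx = 54.91 cm, so δΔx/Δx = 2.97/54.91 = 0.0541.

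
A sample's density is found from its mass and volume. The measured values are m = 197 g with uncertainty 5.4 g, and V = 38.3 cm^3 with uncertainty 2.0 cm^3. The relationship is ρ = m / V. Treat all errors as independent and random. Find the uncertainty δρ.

0.303 g/cm^3

Products/powers → add relative errors in quadrature, weighted by exponent:
  (1·δm/m)² = (1×0.0274)² = 0.000751;  (-1·δV/V)² = (-1×0.0522)² = 0.00273
δρ/ρ = √(0.00348) = 0.0590
ρ = 5.14 g/cm^3, so δρ = 0.0590 × 5.14 = 0.303 g/cm^3.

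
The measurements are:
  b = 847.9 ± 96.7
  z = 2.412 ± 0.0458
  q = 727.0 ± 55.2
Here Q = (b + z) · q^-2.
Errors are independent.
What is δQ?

0.000305

Let u = b + z = 850.3. δu = √(δb² + δz²) = √(9350 + 0.00210) = 96.7, so δu/u = 0.114.
Q is then a monomial in u, q:
δQ/Q = √((δu/u)² + (-2·δq/q)²) = √(0.0129 + 0.0231) = 0.190
Q = 0.001609, so δQ = 0.190 × 0.001609 = 0.000305.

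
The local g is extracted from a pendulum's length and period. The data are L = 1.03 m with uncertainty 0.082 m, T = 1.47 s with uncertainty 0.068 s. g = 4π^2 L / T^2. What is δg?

2.30 m/s^2

g is a product of powers, so relative uncertainties combine in quadrature:
  (1·δL/L)² = (1×0.0796)² = 0.00634;  (-2·δT/T)² = (-2×0.0463)² = 0.00856
δg/g = √(0.0149) = 0.122
g = 18.8 m/s^2, so δg = 0.122 × 18.8 = 2.30 m/s^2.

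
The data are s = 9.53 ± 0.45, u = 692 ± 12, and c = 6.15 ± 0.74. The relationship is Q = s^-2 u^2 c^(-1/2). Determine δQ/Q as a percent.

11.7%

Relative error in a monomial: (δQ/Q)² = Σ (nᵢ · δxᵢ/xᵢ)².
  (-2·δs/s)² = (-2×0.0472)² = 0.00892;  (2·δu/u)² = (2×0.0173)² = 0.00120;  (−½·δc/c)² = (-0.5×0.120)² = 0.00362
δQ/Q = √(0.0137) = 0.117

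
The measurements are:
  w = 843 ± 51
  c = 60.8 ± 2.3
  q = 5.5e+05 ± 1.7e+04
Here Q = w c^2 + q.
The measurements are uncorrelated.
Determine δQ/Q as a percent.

8.25%

Let p = w·c^2 = 3.12e+06. δp/p = √((1·δw/w)² + (2·δc/c)²) = √(0.00366 + 0.00572) = 0.0969, so δp = 3.02e+05.
Q = p + q: δQ = √(δp² + δq²) = √(9.11e+10 + 2.89e+08) = 3.02e+05
Q = 3.67e+06, so δQ/Q = 3.02e+05/3.67e+06 = 0.0825.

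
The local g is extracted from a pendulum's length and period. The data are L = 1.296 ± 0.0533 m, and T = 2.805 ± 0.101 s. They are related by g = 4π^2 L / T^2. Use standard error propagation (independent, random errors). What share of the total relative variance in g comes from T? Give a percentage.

(δg/g)² = (1·δL/L)² + (-2·δT/T)²
  L term: (1×0.0411)² = 0.00169
  T term: (-2×0.0360)² = 0.00519
Total = 0.00688. Share from T = 0.00519/0.00688 = 0.754.

75.4%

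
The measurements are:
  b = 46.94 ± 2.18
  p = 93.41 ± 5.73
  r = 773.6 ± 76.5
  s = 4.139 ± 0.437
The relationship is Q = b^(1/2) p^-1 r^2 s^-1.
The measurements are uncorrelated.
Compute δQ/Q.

For a monomial Q ∝ b^(1/2), p^-1, r^2, s^-1, fractional errors add in quadrature:
  (½·δb/b)² = (0.5×0.0464)² = 0.000539;  (-1·δp/p)² = (-1×0.0613)² = 0.00376;  (2·δr/r)² = (2×0.0989)² = 0.0391;  (-1·δs/s)² = (-1×0.106)² = 0.0111
δQ/Q = √(0.0546) = 0.234

0.234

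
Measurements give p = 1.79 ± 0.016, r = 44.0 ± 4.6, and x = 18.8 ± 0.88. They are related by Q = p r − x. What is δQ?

Let w = p·r = 78.8. δw/w = √((1·δp/p)² + (1·δr/r)²) = √(7.99e-05 + 0.0109) = 0.105, so δw = 8.26.
Q = w − x: δQ = √(δw² + δx²) = √(68.3 + 0.774) = 8.31

8.31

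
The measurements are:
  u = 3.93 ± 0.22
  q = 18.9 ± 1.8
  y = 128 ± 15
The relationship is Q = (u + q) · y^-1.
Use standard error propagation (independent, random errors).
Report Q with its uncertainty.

0.178 ± 0.0253

Let w = u + q = 22.8. δw = √(δu² + δq²) = √(0.0484 + 3.24) = 1.81, so δw/w = 0.0794.
Q is then a monomial in w, y:
δQ/Q = √((δw/w)² + (-1·δy/y)²) = √(0.00631 + 0.0137) = 0.142
Q = 0.178, so δQ = 0.142 × 0.178 = 0.0253.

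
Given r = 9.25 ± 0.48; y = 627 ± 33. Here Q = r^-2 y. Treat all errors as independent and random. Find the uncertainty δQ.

Each factor contributes (exponent × relative error)² to (δQ/Q)²:
  (-2·δr/r)² = (-2×0.0519)² = 0.0108;  (1·δy/y)² = (1×0.0526)² = 0.00277
δQ/Q = √(0.0135) = 0.116
Q = 7.33, so δQ = 0.116 × 7.33 = 0.853.

0.853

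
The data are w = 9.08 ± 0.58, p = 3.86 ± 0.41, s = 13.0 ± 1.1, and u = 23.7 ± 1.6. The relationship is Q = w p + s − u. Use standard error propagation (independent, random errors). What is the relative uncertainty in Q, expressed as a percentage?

Let h = w·p = 35.0. δh/h = √((1·δw/w)² + (1·δp/p)²) = √(0.00408 + 0.0113) = 0.124, so δh = 4.34.
Q = h + s − u: δQ = √(δh² + δs² + δu²) = √(18.9 + 1.21 + 2.56) = 4.76
Q = 24.3, so δQ/Q = 4.76/24.3 = 0.195.

19.5%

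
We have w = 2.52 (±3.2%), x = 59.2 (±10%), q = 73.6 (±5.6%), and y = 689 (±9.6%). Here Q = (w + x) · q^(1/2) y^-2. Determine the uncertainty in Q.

Let u = w + x = 61.7. δu = √(δw² + δx²) = √(0.00650 + 35.0) = 5.92, so δu/u = 0.0959.
Q is then a monomial in u, q, y:
δQ/Q = √((δu/u)² + (½·δq/q)² + (-2·δy/y)²) = √(0.00920 + 0.000784 + 0.0369) = 0.216
Q = 0.00112, so δQ = 0.216 × 0.00112 = 0.000241.

0.000241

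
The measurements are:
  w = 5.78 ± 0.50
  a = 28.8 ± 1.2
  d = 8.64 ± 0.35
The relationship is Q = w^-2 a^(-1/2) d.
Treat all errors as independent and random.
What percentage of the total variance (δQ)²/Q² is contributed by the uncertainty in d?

(δQ/Q)² = (-2·δw/w)² + (−½·δa/a)² + (1·δd/d)²
  w term: (-2×0.0865)² = 0.0299
  a term: (-0.5×0.0417)² = 0.000434
  d term: (1×0.0405)² = 0.00164
Total = 0.0320. Share from d = 0.00164/0.0320 = 0.0513.

5.13%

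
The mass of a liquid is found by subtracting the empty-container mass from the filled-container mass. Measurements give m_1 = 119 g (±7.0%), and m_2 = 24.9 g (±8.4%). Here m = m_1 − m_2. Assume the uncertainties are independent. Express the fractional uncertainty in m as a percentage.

9.13%

For a sum/difference, combine absolute errors in quadrature:
  (δm_1)² = 69.4;  (δm_2)² = 4.37
δm = √(73.8) = 8.59 g
m = 94.1 g, so δm/m = 8.59/94.1 = 0.0913.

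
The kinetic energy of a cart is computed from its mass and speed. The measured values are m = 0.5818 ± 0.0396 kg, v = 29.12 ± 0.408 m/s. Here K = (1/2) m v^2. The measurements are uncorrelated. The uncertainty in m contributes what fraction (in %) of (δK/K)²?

85.5%

(δK/K)² = (1·δm/m)² + (2·δv/v)²
  m term: (1×0.0681)² = 0.00463
  v term: (2×0.0140)² = 0.000785
Total = 0.00542. Share from m = 0.00463/0.00542 = 0.855.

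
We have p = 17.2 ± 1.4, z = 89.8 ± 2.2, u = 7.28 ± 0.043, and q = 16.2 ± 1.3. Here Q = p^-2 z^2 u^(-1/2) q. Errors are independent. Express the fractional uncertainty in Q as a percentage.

Each factor contributes (exponent × relative error)² to (δQ/Q)²:
  (-2·δp/p)² = (-2×0.0814)² = 0.0265;  (2·δz/z)² = (2×0.0245)² = 0.00240;  (−½·δu/u)² = (-0.5×0.00591)² = 8.72e-06;  (1·δq/q)² = (1×0.0802)² = 0.00644
δQ/Q = √(0.0353) = 0.188

18.8%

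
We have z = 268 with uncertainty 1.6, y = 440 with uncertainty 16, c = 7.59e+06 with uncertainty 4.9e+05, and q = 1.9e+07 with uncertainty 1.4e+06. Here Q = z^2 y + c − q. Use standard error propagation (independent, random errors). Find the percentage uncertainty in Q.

Let p = z^2·y = 3.16e+07. δp/p = √((2·δz/z)² + (1·δy/y)²) = √(0.000143 + 0.00132) = 0.0383, so δp = 1.21e+06.
Q = p + c − q: δQ = √(δp² + δc² + δq²) = √(1.46e+12 + 2.4e+11 + 1.96e+12) = 1.91e+06
Q = 2.02e+07, so δQ/Q = 1.91e+06/2.02e+07 = 0.0948.

9.48%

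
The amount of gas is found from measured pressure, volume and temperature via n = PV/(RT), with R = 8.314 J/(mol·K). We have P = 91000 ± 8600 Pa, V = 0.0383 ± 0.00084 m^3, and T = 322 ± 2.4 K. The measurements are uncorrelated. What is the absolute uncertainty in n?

0.127 mol

Products/powers → add relative errors in quadrature, weighted by exponent:
  (1·δP/P)² = (1×0.0945)² = 0.00893;  (1·δV/V)² = (1×0.0219)² = 0.000481;  (-1·δT/T)² = (-1×0.00745)² = 5.56e-05
δn/n = √(0.00947) = 0.0973
n = 1.30 mol, so δn = 0.0973 × 1.30 = 0.127 mol.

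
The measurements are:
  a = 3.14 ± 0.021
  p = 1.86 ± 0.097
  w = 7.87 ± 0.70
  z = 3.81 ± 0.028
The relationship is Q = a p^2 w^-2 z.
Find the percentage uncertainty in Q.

Relative error in a monomial: (δQ/Q)² = Σ (nᵢ · δxᵢ/xᵢ)².
  (1·δa/a)² = (1×0.00669)² = 4.47e-05;  (2·δp/p)² = (2×0.0522)² = 0.0109;  (-2·δw/w)² = (-2×0.0889)² = 0.0316;  (1·δz/z)² = (1×0.00735)² = 5.4e-05
δQ/Q = √(0.0426) = 0.206

20.6%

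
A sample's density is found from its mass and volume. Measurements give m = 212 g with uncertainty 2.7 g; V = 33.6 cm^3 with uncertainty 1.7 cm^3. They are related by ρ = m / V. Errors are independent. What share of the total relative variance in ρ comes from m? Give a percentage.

(δρ/ρ)² = (1·δm/m)² + (-1·δV/V)²
  m term: (1×0.0127)² = 0.000162
  V term: (-1×0.0506)² = 0.00256
Total = 0.00272. Share from m = 0.000162/0.00272 = 0.0596.

5.96%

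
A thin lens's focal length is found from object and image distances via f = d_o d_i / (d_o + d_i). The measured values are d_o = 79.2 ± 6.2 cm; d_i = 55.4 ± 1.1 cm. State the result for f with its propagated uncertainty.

∂f/∂d_o = (d_i/(d_o+d_i))² = 0.169;  ∂f/∂d_i = (d_o/(d_o+d_i))² = 0.346
δf = √((∂f/∂d_o · δd_o)² + (∂f/∂d_i · δd_i)²) = √(1.10 + 0.145) = 1.12 cm
f = 32.6 cm.

32.6 ± 1.12 cm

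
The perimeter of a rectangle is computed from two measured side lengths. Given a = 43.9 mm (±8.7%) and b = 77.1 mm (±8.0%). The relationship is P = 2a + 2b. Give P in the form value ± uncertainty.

242 ± 14.5 mm

P is a linear combination, so absolute uncertainties add in quadrature:
  (2·δa)² = 58.3;  (2·δb)² = 152
δP = √(211) = 14.5 mm
P = 242 mm.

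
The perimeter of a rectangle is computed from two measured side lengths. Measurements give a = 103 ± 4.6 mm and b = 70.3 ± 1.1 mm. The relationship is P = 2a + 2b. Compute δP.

Each term contributes (cᵢ δxᵢ)² to (δP)²:
  (2·δa)² = 84.6;  (2·δb)² = 4.84
δP = √(89.5) = 9.46 mm

9.46 mm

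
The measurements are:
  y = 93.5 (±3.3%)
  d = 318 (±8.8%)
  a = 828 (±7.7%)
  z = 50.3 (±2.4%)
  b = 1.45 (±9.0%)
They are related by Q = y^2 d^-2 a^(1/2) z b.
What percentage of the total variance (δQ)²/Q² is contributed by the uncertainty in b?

(δQ/Q)² = (2·δy/y)² + (-2·δd/d)² + (½·δa/a)² + (1·δz/z)² + (1·δb/b)²
  y term: (2×0.0330)² = 0.00436
  d term: (-2×0.0880)² = 0.0310
  a term: (0.5×0.0770)² = 0.00148
  z term: (1×0.0240)² = 0.000576
  b term: (1×0.0900)² = 0.00810
Total = 0.0455. Share from b = 0.00810/0.0455 = 0.178.

17.8%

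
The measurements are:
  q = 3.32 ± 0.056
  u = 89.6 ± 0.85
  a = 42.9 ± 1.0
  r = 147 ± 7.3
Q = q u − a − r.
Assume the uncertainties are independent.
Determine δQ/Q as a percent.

Let p = q·u = 297. δp/p = √((1·δq/q)² + (1·δu/u)²) = √(0.000285 + 9e-05) = 0.0194, so δp = 5.76.
Q = p − a − r: δQ = √(δp² + δa² + δr²) = √(33.1 + 1.00 + 53.3) = 9.35
Q = 108, so δQ/Q = 9.35/108 = 0.0869.

8.69%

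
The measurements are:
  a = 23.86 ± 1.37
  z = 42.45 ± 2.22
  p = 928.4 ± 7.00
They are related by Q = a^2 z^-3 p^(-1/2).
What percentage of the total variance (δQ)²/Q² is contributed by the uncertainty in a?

(δQ/Q)² = (2·δa/a)² + (-3·δz/z)² + (−½·δp/p)²
  a term: (2×0.0574)² = 0.0132
  z term: (-3×0.0523)² = 0.0246
  p term: (-0.5×0.00754)² = 1.42e-05
Total = 0.0378. Share from a = 0.0132/0.0378 = 0.349.

34.9%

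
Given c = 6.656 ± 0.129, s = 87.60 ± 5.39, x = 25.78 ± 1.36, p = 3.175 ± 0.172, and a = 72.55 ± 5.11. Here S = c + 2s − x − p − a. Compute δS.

12.0

For a sum/difference, combine absolute errors in quadrature:
  (δc)² = 0.0166;  (2·δs)² = 116;  (δx)² = 1.85;  (δp)² = 0.0296;  (δa)² = 26.1
δS = √(144) = 12.0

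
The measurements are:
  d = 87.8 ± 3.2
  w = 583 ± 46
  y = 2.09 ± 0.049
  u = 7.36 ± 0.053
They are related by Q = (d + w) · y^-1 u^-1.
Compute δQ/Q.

0.0730

Let h = d + w = 671. δh = √(δd² + δw²) = √(10.2 + 2120) = 46.1, so δh/h = 0.0687.
Q is then a monomial in h, y, u:
δQ/Q = √((δh/h)² + (-1·δy/y)² + (-1·δu/u)²) = √(0.00473 + 0.000550 + 5.19e-05) = 0.0730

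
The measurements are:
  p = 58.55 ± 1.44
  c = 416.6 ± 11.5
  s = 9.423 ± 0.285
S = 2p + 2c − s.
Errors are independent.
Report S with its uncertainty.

For a sum/difference, combine absolute errors in quadrature:
  (2·δp)² = 8.29;  (2·δc)² = 529;  (δs)² = 0.0812
δS = √(537) = 23.2
S = 940.9.

940.9 ± 23.2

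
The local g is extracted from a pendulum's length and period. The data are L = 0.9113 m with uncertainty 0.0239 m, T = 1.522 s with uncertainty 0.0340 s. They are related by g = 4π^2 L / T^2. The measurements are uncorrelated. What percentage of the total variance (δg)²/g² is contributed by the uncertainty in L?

25.6%

(δg/g)² = (1·δL/L)² + (-2·δT/T)²
  L term: (1×0.0262)² = 0.000688
  T term: (-2×0.0223)² = 0.00200
Total = 0.00268. Share from L = 0.000688/0.00268 = 0.256.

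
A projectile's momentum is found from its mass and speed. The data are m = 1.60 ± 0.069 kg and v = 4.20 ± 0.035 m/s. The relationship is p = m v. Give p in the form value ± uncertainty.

6.72 ± 0.295 kg·m/s

For a monomial p ∝ m, v, fractional errors add in quadrature:
  (1·δm/m)² = (1×0.0431)² = 0.00186;  (1·δv/v)² = (1×0.00833)² = 6.94e-05
δp/p = √(0.00193) = 0.0439
p = 6.72 kg·m/s, so δp = 0.0439 × 6.72 = 0.295 kg·m/s.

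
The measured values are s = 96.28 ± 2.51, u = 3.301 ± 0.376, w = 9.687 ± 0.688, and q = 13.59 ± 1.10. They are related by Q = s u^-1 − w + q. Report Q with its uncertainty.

Let p = s·u^-1 = 29.17. δp/p = √((1·δs/s)² + (-1·δu/u)²) = √(0.000680 + 0.0130) = 0.117, so δp = 3.41.
Q = p − w + q: δQ = √(δp² + δw² + δq²) = √(11.6 + 0.473 + 1.21) = 3.65
Q = 33.07.

33.07 ± 3.65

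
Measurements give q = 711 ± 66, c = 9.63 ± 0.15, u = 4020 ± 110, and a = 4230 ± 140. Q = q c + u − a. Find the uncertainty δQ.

669

Let p = q·c = 6850. δp/p = √((1·δq/q)² + (1·δc/c)²) = √(0.00862 + 0.000243) = 0.0941, so δp = 644.
Q = p + u − a: δQ = √(δp² + δu² + δa²) = √(4.15e+05 + 12100 + 19600) = 669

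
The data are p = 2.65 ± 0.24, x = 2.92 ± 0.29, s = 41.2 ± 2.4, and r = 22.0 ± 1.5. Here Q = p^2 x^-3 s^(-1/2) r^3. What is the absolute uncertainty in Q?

Since Q is a product/quotient, work with relative uncertainties:
  (2·δp/p)² = (2×0.0906)² = 0.0328;  (-3·δx/x)² = (-3×0.0993)² = 0.0888;  (−½·δs/s)² = (-0.5×0.0583)² = 0.000848;  (3·δr/r)² = (3×0.0682)² = 0.0418
δQ/Q = √(0.164) = 0.405
Q = 468, so δQ = 0.405 × 468 = 190.

190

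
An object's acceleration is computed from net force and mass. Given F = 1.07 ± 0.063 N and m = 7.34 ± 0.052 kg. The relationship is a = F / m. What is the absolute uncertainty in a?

0.00865 m/s^2

Relative error in a monomial: (δa/a)² = Σ (nᵢ · δxᵢ/xᵢ)².
  (1·δF/F)² = (1×0.0589)² = 0.00347;  (-1·δm/m)² = (-1×0.00708)² = 5.02e-05
δa/a = √(0.00352) = 0.0593
a = 0.146 m/s^2, so δa = 0.0593 × 0.146 = 0.00865 m/s^2.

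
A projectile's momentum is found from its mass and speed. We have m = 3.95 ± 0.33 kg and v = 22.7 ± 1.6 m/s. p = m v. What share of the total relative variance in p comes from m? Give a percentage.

58.4%

(δp/p)² = (1·δm/m)² + (1·δv/v)²
  m term: (1×0.0835)² = 0.00698
  v term: (1×0.0705)² = 0.00497
Total = 0.0119. Share from m = 0.00698/0.0119 = 0.584.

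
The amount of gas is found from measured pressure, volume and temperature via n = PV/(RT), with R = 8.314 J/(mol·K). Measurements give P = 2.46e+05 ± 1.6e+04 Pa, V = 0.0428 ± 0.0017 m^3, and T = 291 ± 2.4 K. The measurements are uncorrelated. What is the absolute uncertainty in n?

0.334 mol

Since n is a product/quotient, work with relative uncertainties:
  (1·δP/P)² = (1×0.0650)² = 0.00423;  (1·δV/V)² = (1×0.0397)² = 0.00158;  (-1·δT/T)² = (-1×0.00825)² = 6.8e-05
δn/n = √(0.00588) = 0.0767
n = 4.35 mol, so δn = 0.0767 × 4.35 = 0.334 mol.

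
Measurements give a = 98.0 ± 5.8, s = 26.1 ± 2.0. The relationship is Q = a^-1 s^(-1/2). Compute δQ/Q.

Each factor contributes (exponent × relative error)² to (δQ/Q)²:
  (-1·δa/a)² = (-1×0.0592)² = 0.00350;  (−½·δs/s)² = (-0.5×0.0766)² = 0.00147
δQ/Q = √(0.00497) = 0.0705

0.0705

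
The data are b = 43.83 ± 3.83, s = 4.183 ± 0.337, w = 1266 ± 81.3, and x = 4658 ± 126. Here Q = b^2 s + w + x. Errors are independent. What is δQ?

Let p = b^2·s = 8036. δp/p = √((2·δb/b)² + (1·δs/s)²) = √(0.0305 + 0.00649) = 0.192, so δp = 1550.
Q = p + w + x: δQ = √(δp² + δw² + δx²) = √(2.39e+06 + 6610 + 15900) = 1550

1550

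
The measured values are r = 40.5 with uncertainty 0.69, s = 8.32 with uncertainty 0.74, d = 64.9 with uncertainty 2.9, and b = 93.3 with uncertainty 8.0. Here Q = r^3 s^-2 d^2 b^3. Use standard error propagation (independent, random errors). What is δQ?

1.08e+12

Since Q is a product/quotient, work with relative uncertainties:
  (3·δr/r)² = (3×0.0170)² = 0.00261;  (-2·δs/s)² = (-2×0.0889)² = 0.0316;  (2·δd/d)² = (2×0.0447)² = 0.00799;  (3·δb/b)² = (3×0.0857)² = 0.0662
δQ/Q = √(0.108) = 0.329
Q = 3.28e+12, so δQ = 0.329 × 3.28e+12 = 1.08e+12.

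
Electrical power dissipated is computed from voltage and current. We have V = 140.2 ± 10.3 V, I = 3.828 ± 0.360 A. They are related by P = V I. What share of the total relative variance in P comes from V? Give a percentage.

37.9%

(δP/P)² = (1·δV/V)² + (1·δI/I)²
  V term: (1×0.0735)² = 0.00540
  I term: (1×0.0940)² = 0.00884
Total = 0.0142. Share from V = 0.00540/0.0142 = 0.379.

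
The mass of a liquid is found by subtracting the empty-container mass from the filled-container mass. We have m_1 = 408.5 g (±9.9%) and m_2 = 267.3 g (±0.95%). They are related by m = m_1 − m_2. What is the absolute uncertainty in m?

Sums and differences: (δm)² = Σ (cᵢ δxᵢ)².
  (δm_1)² = 1640;  (δm_2)² = 6.45
δm = √(1640) = 40.5 g

40.5 g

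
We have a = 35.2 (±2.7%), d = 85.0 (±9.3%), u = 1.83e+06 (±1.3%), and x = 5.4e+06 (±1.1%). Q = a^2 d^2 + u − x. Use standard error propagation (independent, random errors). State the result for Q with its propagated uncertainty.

(5.38 ± 1.74) × 10^6

Let p = a^2·d^2 = 8.95e+06. δp/p = √((2·δa/a)² + (2·δd/d)²) = √(0.00292 + 0.0346) = 0.194, so δp = 1.73e+06.
Q = p + u − x: δQ = √(δp² + δu² + δx²) = √(3.01e+12 + 5.66e+08 + 3.53e+09) = 1.74e+06
Q = 5.38e+06.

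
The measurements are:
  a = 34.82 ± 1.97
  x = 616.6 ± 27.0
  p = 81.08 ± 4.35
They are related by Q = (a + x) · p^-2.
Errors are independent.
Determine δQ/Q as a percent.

Let u = a + x = 651.4. δu = √(δa² + δx²) = √(3.88 + 729) = 27.1, so δu/u = 0.0416.
Q is then a monomial in u, p:
δQ/Q = √((δu/u)² + (-2·δp/p)²) = √(0.00173 + 0.0115) = 0.115

11.5%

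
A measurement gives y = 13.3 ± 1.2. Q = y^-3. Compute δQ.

0.000115

Each factor contributes (exponent × relative error)² to (δQ/Q)²:
  (-3·δy/y)² = (-3×0.0902)² = 0.0733
δQ/Q = √(0.0733) = 0.271
Q = 0.000425, so δQ = 0.271 × 0.000425 = 0.000115.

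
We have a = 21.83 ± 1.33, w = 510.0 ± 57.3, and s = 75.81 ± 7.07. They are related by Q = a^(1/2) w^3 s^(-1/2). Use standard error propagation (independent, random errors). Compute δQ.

2.43e+07

Q is a product of powers, so relative uncertainties combine in quadrature:
  (½·δa/a)² = (0.5×0.0609)² = 0.000928;  (3·δw/w)² = (3×0.112)² = 0.114;  (−½·δs/s)² = (-0.5×0.0933)² = 0.00217
δQ/Q = √(0.117) = 0.342
Q = 7.118e+07, so δQ = 0.342 × 7.118e+07 = 2.43e+07.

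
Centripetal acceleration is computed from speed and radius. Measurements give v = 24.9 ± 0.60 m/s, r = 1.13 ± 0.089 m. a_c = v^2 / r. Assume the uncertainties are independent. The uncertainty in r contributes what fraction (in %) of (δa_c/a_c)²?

72.8%

(δa_c/a_c)² = (2·δv/v)² + (-1·δr/r)²
  v term: (2×0.0241)² = 0.00232
  r term: (-1×0.0788)² = 0.00620
Total = 0.00853. Share from r = 0.00620/0.00853 = 0.728.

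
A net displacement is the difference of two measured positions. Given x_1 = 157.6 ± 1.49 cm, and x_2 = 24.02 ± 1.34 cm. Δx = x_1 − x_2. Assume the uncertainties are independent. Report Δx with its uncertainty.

For a sum/difference, combine absolute errors in quadrature:
  (δx_1)² = 2.22;  (δx_2)² = 1.80
δΔx = √(4.02) = 2.00 cm
Δx = 133.6 cm.

133.6 ± 2.00 cm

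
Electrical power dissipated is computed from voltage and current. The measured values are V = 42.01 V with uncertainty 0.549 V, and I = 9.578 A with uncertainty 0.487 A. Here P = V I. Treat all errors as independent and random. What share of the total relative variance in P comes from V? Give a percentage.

(δP/P)² = (1·δV/V)² + (1·δI/I)²
  V term: (1×0.0131)² = 0.000171
  I term: (1×0.0508)² = 0.00259
Total = 0.00276. Share from V = 0.000171/0.00276 = 0.0620.

6.20%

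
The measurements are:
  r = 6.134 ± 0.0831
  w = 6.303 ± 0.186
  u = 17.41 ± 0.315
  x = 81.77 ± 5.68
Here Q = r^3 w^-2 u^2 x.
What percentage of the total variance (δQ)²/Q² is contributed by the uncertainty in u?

11.6%

(δQ/Q)² = (3·δr/r)² + (-2·δw/w)² + (2·δu/u)² + (1·δx/x)²
  r term: (3×0.0135)² = 0.00165
  w term: (-2×0.0295)² = 0.00348
  u term: (2×0.0181)² = 0.00131
  x term: (1×0.0695)² = 0.00483
Total = 0.0113. Share from u = 0.00131/0.0113 = 0.116.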